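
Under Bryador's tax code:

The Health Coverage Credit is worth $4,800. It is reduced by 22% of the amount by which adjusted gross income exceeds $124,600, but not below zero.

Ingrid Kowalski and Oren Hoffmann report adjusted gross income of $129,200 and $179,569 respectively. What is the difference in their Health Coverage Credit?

Ingrid ($129,200): Health Coverage Credit: 22% of the $4,600 excess over $124,600 is $1,012; credit = $4,800 − $1,012 = $3,788.
Oren ($179,569): Health Coverage Credit: 22% of the $54,969 excess over $124,600 is $12,093.18 ≥ base, so the credit is $0.
Difference: |$3,788 − $0| = $3,788.

$3,788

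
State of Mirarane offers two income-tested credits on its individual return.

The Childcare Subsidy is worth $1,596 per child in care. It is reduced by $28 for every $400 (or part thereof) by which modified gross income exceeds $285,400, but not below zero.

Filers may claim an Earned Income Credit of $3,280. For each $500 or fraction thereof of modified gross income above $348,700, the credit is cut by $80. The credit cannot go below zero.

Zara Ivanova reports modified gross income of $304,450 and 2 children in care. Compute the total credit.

Childcare Subsidy: base = 2 × $1,596 = $3,192. income exceeds $285,400 by $19,050, which is 48 full-or-partial $400 increments; reduction = 48 × $28 = $1,344, leaving $1,848.
Earned Income Credit: $304,450 is at or below the $348,700 threshold, so the full $3,280 applies.
Total: $1,848 + $3,280 = $5,128.

$5,128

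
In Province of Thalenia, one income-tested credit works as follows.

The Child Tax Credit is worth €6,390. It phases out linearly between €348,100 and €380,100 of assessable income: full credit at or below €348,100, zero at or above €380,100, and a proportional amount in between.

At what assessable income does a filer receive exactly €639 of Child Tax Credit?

€639 is 639/6,390 of the full €6,390, so 5,751/6,390 of the €32,000 range has been used: income = €348,100 + €32,000 × 5,751/6,390 = €376,900.

€376,900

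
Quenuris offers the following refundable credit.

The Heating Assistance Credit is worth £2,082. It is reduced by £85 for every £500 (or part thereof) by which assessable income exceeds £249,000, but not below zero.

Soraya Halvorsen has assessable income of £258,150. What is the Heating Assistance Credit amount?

Heating Assistance Credit: income exceeds £249,000 by £9,150, which is 19 full-or-partial £500 increments; reduction = 19 × £85 = £1,615, leaving £467.

£467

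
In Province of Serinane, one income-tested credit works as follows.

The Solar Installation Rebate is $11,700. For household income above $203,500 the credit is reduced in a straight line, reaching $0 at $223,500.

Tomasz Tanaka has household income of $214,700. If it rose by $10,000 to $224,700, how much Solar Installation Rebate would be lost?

$5,148

At $214,700 — $214,700 is $11,200 into a $20,000 phase-out range, leaving 8,800/20,000 of the credit: $11,700 × 8,800/20,000 = $5,148.
At $224,700 — $224,700 is at or above $223,500, so the credit is $0.
Lost: $5,148 − $0 = $5,148.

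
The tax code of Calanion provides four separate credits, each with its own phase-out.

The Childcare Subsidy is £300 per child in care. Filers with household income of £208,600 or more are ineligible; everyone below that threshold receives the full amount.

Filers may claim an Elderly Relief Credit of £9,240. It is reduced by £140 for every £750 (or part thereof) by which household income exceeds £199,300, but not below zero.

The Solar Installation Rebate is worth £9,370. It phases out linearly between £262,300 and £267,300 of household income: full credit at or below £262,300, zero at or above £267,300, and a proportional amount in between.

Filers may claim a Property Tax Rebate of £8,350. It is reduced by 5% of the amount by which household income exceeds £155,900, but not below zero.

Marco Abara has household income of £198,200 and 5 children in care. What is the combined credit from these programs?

£26,345

Childcare Subsidy: base = 5 × £300 = £1,500. £198,200 is below the £208,600 cutoff, so the full £1,500 applies.
Elderly Relief Credit: £198,200 is at or below the £199,300 threshold, so the full £9,240 applies.
Solar Installation Rebate: £198,200 is at or below the £262,300 threshold, so the full £9,370 applies.
Property Tax Rebate: 5% of the £42,300 excess over £155,900 is £2,115; credit = £8,350 − £2,115 = £6,235.
Total: £1,500 + £9,240 + £9,370 + £6,235 = £26,345.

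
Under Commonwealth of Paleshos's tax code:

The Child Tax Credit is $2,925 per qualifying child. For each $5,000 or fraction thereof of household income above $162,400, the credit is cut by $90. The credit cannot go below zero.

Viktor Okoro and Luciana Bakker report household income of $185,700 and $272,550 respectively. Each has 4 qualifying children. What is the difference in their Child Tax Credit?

Viktor ($185,700): Child Tax Credit: base = 4 × $2,925 = $11,700. income exceeds $162,400 by $23,300, which is 5 full-or-partial $5,000 increments; reduction = 5 × $90 = $450, leaving $11,250.
Luciana ($272,550): Child Tax Credit: base = 4 × $2,925 = $11,700. income exceeds $162,400 by $110,150, which is 23 full-or-partial $5,000 increments; reduction = 23 × $90 = $2,070, leaving $9,630.
Difference: |$11,250 − $9,630| = $1,620.

$1,620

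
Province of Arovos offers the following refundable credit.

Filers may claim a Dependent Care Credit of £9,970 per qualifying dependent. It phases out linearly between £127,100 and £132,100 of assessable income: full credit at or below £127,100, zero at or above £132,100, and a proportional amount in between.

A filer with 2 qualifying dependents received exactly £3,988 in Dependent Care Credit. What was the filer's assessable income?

£131,100

Full credit = 2 × £9,970 = £19,940.
£3,988 is 3,988/19,940 of the full £19,940, so 15,952/19,940 of the £5,000 range has been used: income = £127,100 + £5,000 × 15,952/19,940 = £131,100.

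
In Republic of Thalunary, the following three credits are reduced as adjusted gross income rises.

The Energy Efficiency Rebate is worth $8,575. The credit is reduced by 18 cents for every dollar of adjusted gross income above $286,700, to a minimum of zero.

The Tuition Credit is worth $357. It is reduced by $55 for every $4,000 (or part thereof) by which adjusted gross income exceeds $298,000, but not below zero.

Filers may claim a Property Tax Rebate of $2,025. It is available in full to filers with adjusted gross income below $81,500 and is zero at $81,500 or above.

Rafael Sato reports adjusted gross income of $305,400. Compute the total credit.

$5,456

Energy Efficiency Rebate: 18% of the $18,700 excess over $286,700 is $3,366; credit = $8,575 − $3,366 = $5,209.
Tuition Credit: income exceeds $298,000 by $7,400, which is 2 full-or-partial $4,000 increments; reduction = 2 × $55 = $110, leaving $247.
Property Tax Rebate: $305,400 meets or exceeds the $81,500 cutoff, so the credit is $0.
Total: $5,209 + $247 + $0 = $5,456.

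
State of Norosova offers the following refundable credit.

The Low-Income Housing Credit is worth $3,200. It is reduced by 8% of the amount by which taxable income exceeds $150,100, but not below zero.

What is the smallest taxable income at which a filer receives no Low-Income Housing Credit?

$190,100

The credit falls by 8% of each dollar above $150,100, so it reaches zero when the excess is $3,200 / 8% = $40,000: income = $150,100 + $40,000 = $190,100.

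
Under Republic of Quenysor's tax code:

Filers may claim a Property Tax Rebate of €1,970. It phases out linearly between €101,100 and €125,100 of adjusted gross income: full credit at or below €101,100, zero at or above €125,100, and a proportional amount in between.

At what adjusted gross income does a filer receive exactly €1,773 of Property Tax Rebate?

€1,773 is 1,773/1,970 of the full €1,970, so 197/1,970 of the €24,000 range has been used: income = €101,100 + €24,000 × 197/1,970 = €103,500.

€103,500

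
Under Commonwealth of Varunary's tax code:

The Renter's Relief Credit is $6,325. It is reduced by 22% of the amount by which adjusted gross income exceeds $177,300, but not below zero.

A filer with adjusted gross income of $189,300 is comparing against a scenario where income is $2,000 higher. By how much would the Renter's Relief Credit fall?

$440

At $189,300 — 22% of the $12,000 excess over $177,300 is $2,640; credit = $6,325 − $2,640 = $3,685.
At $191,300 — 22% of the $14,000 excess over $177,300 is $3,080; credit = $6,325 − $3,080 = $3,245.
Lost: $3,685 − $3,245 = $440.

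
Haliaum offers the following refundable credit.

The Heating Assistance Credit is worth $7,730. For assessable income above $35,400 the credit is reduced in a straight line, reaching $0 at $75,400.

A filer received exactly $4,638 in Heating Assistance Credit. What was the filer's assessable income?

$4,638 is 4,638/7,730 of the full $7,730, so 3,092/7,730 of the $40,000 range has been used: income = $35,400 + $40,000 × 3,092/7,730 = $51,400.

$51,400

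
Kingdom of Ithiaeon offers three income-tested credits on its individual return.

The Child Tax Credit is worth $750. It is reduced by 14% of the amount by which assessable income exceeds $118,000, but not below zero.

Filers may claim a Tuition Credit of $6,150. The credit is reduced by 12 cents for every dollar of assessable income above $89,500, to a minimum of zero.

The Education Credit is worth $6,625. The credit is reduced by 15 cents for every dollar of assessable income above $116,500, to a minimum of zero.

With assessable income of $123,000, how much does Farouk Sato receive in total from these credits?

Child Tax Credit: 14% of the $5,000 excess over $118,000 is $700; credit = $750 − $700 = $50.
Tuition Credit: 12% of the $33,500 excess over $89,500 is $4,020; credit = $6,150 − $4,020 = $2,130.
Education Credit: 15% of the $6,500 excess over $116,500 is $975; credit = $6,625 − $975 = $5,650.
Total: $50 + $2,130 + $5,650 = $7,830.

$7,830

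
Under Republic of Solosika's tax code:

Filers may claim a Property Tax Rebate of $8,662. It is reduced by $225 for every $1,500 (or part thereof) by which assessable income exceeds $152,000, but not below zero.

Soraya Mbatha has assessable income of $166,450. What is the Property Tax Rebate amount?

$6,412

Property Tax Rebate: income exceeds $152,000 by $14,450, which is 10 full-or-partial $1,500 increments; reduction = 10 × $225 = $2,250, leaving $6,412.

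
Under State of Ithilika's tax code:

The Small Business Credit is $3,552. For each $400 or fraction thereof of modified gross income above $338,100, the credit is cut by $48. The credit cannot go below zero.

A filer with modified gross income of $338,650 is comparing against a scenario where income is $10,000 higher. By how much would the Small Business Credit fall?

At $338,650 — income exceeds $338,100 by $550, which is 2 full-or-partial $400 increments; reduction = 2 × $48 = $96, leaving $3,456.
At $348,650 — income exceeds $338,100 by $10,550, which is 27 full-or-partial $400 increments; reduction = 27 × $48 = $1,296, leaving $2,256.
Lost: $3,456 − $2,256 = $1,200.

$1,200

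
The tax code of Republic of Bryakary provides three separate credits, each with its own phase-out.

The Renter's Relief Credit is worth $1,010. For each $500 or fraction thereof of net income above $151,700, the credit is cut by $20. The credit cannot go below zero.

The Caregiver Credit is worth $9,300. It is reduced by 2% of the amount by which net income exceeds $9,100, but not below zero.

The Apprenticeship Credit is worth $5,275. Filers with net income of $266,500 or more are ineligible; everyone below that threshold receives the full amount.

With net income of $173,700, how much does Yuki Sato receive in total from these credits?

$11,413

Renter's Relief Credit: income exceeds $151,700 by $22,000, which is 44 full-or-partial $500 increments; reduction = 44 × $20 = $880, leaving $130.
Caregiver Credit: 2% of the $164,600 excess over $9,100 is $3,292; credit = $9,300 − $3,292 = $6,008.
Apprenticeship Credit: $173,700 is below the $266,500 cutoff, so the full $5,275 applies.
Total: $130 + $6,008 + $5,275 = $11,413.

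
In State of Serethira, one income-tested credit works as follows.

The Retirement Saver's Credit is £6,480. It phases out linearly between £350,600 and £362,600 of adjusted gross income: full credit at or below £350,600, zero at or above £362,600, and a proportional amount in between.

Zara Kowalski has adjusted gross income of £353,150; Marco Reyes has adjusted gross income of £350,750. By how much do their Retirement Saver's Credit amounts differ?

£1,296

Zara (£353,150): Retirement Saver's Credit: £353,150 is £2,550 into a £12,000 phase-out range, leaving 9,450/12,000 of the credit: £6,480 × 9,450/12,000 = £5,103.
Marco (£350,750): Retirement Saver's Credit: £350,750 is £150 into a £12,000 phase-out range, leaving 11,850/12,000 of the credit: £6,480 × 11,850/12,000 = £6,399.
Difference: |£5,103 − £6,399| = £1,296.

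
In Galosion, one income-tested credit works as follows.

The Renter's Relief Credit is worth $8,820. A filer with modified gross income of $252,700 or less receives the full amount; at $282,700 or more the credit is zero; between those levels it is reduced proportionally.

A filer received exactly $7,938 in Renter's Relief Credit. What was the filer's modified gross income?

$255,700

$7,938 is 7,938/8,820 of the full $8,820, so 882/8,820 of the $30,000 range has been used: income = $252,700 + $30,000 × 882/8,820 = $255,700.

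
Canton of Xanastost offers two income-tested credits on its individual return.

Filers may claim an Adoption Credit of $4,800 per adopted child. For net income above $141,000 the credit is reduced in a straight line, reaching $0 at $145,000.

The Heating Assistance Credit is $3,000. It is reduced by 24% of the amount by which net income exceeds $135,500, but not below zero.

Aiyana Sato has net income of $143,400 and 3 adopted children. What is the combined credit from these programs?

$6,864

Adoption Credit: base = 3 × $4,800 = $14,400. $143,400 is $2,400 into a $4,000 phase-out range, leaving 1,600/4,000 of the credit: $14,400 × 1,600/4,000 = $5,760.
Heating Assistance Credit: 24% of the $7,900 excess over $135,500 is $1,896; credit = $3,000 − $1,896 = $1,104.
Total: $5,760 + $1,104 = $6,864.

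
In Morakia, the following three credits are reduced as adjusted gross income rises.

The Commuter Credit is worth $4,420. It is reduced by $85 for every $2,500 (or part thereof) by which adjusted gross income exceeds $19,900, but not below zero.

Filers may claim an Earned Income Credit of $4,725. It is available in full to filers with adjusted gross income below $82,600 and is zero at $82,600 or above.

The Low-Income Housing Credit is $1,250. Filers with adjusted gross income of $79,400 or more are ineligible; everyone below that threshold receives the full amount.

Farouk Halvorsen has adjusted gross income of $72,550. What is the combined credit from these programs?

$8,525

Commuter Credit: income exceeds $19,900 by $52,650, which is 22 full-or-partial $2,500 increments; reduction = 22 × $85 = $1,870, leaving $2,550.
Earned Income Credit: $72,550 is below the $82,600 cutoff, so the full $4,725 applies.
Low-Income Housing Credit: $72,550 is below the $79,400 cutoff, so the full $1,250 applies.
Total: $2,550 + $4,725 + $1,250 = $8,525.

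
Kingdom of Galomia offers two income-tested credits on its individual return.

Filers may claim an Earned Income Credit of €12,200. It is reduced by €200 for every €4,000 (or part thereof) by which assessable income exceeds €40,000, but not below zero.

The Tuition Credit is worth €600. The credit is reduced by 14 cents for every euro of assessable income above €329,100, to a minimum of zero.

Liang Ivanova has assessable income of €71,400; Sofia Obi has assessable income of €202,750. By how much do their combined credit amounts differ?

€6,600

Liang (€71,400): Earned Income Credit: income exceeds €40,000 by €31,400, which is 8 full-or-partial €4,000 increments; reduction = 8 × €200 = €1,600, leaving €10,600. Tuition Credit: €71,400 is at or below the €329,100 threshold, so the full €600 applies. total €10,600 + €600 = €11,200
Sofia (€202,750): Earned Income Credit: income exceeds €40,000 by €162,750, which is 41 full-or-partial €4,000 increments; reduction = 41 × €200 = €8,200, leaving €4,000. Tuition Credit: €202,750 is at or below the €329,100 threshold, so the full €600 applies. total €4,000 + €600 = €4,600
Difference: |€11,200 − €4,600| = €6,600.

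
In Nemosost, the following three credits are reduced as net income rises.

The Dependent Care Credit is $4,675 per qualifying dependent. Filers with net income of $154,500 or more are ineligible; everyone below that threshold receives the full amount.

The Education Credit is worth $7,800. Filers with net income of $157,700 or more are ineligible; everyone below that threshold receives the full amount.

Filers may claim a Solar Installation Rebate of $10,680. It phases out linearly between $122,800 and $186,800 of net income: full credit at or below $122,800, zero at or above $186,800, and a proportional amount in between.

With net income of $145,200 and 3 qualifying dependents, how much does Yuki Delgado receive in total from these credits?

$28,767

Dependent Care Credit: base = 3 × $4,675 = $14,025. $145,200 is below the $154,500 cutoff, so the full $14,025 applies.
Education Credit: $145,200 is below the $157,700 cutoff, so the full $7,800 applies.
Solar Installation Rebate: $145,200 is $22,400 into a $64,000 phase-out range, leaving 41,600/64,000 of the credit: $10,680 × 41,600/64,000 = $6,942.
Total: $14,025 + $7,800 + $6,942 = $28,767.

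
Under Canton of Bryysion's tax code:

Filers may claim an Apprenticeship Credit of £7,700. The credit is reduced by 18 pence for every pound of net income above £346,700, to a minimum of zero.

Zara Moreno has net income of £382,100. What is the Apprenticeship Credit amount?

£1,328

Apprenticeship Credit: 18% of the £35,400 excess over £346,700 is £6,372; credit = £7,700 − £6,372 = £1,328.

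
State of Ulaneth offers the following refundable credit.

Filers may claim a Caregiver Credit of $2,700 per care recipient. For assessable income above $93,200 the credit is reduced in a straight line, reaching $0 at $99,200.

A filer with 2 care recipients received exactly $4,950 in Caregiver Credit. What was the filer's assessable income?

$93,700

Full credit = 2 × $2,700 = $5,400.
$4,950 is 4,950/5,400 of the full $5,400, so 450/5,400 of the $6,000 range has been used: income = $93,200 + $6,000 × 450/5,400 = $93,700.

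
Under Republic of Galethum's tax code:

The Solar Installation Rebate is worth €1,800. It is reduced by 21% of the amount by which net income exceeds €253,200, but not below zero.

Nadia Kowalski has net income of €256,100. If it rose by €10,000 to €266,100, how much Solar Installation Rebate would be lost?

At €256,100 — 21% of the €2,900 excess over €253,200 is €609; credit = €1,800 − €609 = €1,191.
At €266,100 — 21% of the €12,900 excess over €253,200 is €2,709 ≥ base, so the credit is €0.
Lost: €1,191 − €0 = €1,191.

€1,191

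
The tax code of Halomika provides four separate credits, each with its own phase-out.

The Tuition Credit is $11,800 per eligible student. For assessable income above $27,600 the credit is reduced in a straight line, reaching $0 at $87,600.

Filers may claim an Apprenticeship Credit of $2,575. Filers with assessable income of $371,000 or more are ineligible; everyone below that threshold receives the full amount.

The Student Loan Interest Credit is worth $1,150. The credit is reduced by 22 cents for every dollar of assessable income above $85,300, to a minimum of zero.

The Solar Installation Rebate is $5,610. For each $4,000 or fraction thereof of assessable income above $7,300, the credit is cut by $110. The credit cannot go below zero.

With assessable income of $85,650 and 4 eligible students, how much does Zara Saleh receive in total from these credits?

$8,592

Tuition Credit: base = 4 × $11,800 = $47,200. $85,650 is $58,050 into a $60,000 phase-out range, leaving 1,950/60,000 of the credit: $47,200 × 1,950/60,000 = $1,534.
Apprenticeship Credit: $85,650 is below the $371,000 cutoff, so the full $2,575 applies.
Student Loan Interest Credit: 22% of the $350 excess over $85,300 is $77; credit = $1,150 − $77 = $1,073.
Solar Installation Rebate: income exceeds $7,300 by $78,350, which is 20 full-or-partial $4,000 increments; reduction = 20 × $110 = $2,200, leaving $3,410.
Total: $1,534 + $2,575 + $1,073 + $3,410 = $8,592.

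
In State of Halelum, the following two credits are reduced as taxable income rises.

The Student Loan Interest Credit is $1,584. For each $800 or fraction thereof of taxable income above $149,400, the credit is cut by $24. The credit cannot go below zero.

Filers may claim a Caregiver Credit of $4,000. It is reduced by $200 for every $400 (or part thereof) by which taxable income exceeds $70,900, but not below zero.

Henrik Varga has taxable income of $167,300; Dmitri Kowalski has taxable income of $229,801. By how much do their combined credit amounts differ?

$1,032

Henrik ($167,300): Student Loan Interest Credit: income exceeds $149,400 by $17,900, which is 23 full-or-partial $800 increments; reduction = 23 × $24 = $552, leaving $1,032. Caregiver Credit: income exceeds $70,900 by $96,400 → 241 increments × $200 = $48,200 ≥ base, so the credit is $0. total $1,032 + $0 = $1,032
Dmitri ($229,801): Student Loan Interest Credit: income exceeds $149,400 by $80,401 → 101 increments × $24 = $2,424 ≥ base, so the credit is $0. Caregiver Credit: income exceeds $70,900 by $158,901 → 398 increments × $200 = $79,600 ≥ base, so the credit is $0. total $0 + $0 = $0
Difference: |$1,032 − $0| = $1,032.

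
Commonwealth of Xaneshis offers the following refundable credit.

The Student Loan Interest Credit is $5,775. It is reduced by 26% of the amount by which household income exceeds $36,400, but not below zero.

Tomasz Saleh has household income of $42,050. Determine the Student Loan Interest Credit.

$4,306

Student Loan Interest Credit: 26% of the $5,650 excess over $36,400 is $1,469; credit = $5,775 − $1,469 = $4,306.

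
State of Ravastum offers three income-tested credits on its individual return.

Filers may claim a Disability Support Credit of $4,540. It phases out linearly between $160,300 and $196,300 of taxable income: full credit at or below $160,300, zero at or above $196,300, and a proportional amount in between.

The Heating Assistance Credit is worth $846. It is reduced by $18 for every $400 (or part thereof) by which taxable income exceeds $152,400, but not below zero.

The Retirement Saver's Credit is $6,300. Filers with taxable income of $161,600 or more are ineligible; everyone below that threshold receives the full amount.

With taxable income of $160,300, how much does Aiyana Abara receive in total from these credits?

Disability Support Credit: $160,300 is at or below the $160,300 threshold, so the full $4,540 applies.
Heating Assistance Credit: income exceeds $152,400 by $7,900, which is 20 full-or-partial $400 increments; reduction = 20 × $18 = $360, leaving $486.
Retirement Saver's Credit: $160,300 is below the $161,600 cutoff, so the full $6,300 applies.
Total: $4,540 + $486 + $6,300 = $11,326.

$11,326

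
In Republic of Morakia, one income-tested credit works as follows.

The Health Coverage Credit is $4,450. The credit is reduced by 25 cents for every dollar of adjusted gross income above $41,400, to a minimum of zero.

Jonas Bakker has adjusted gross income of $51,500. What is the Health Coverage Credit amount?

$1,925

Health Coverage Credit: 25% of the $10,100 excess over $41,400 is $2,525; credit = $4,450 − $2,525 = $1,925.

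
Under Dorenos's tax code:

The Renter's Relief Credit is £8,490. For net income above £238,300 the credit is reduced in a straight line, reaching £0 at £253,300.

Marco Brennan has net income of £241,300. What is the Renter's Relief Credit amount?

Renter's Relief Credit: £241,300 is £3,000 into a £15,000 phase-out range, leaving 12,000/15,000 of the credit: £8,490 × 12,000/15,000 = £6,792.

£6,792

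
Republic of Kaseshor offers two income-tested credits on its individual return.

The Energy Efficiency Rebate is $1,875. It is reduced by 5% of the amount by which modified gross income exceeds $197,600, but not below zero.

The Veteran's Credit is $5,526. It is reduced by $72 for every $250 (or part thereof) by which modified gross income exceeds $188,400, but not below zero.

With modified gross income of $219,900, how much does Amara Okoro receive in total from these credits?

Energy Efficiency Rebate: 5% of the $22,300 excess over $197,600 is $1,115; credit = $1,875 − $1,115 = $760.
Veteran's Credit: income exceeds $188,400 by $31,500 → 126 increments × $72 = $9,072 ≥ base, so the credit is $0.
Total: $760 + $0 = $760.

$760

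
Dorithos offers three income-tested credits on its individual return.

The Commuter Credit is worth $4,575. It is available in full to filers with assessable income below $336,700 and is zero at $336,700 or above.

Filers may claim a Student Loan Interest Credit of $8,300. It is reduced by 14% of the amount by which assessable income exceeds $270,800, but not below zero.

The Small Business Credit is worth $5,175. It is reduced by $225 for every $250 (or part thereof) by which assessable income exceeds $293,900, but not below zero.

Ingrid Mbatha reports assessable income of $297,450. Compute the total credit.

Commuter Credit: $297,450 is below the $336,700 cutoff, so the full $4,575 applies.
Student Loan Interest Credit: 14% of the $26,650 excess over $270,800 is $3,731; credit = $8,300 − $3,731 = $4,569.
Small Business Credit: income exceeds $293,900 by $3,550, which is 15 full-or-partial $250 increments; reduction = 15 × $225 = $3,375, leaving $1,800.
Total: $4,575 + $4,569 + $1,800 = $10,944.

$10,944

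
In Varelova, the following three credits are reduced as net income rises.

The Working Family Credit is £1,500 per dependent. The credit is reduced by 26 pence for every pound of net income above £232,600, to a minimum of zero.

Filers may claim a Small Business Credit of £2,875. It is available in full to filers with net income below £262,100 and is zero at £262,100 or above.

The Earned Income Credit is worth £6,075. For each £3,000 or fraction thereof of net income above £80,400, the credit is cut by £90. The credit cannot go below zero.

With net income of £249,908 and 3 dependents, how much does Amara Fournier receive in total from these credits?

Working Family Credit: base = 3 × £1,500 = £4,500. 26% of the £17,308 excess over £232,600 is £4,500.08 ≥ base, so the credit is £0.
Small Business Credit: £249,908 is below the £262,100 cutoff, so the full £2,875 applies.
Earned Income Credit: income exceeds £80,400 by £169,508, which is 57 full-or-partial £3,000 increments; reduction = 57 × £90 = £5,130, leaving £945.
Total: £0 + £2,875 + £945 = £3,820.

£3,820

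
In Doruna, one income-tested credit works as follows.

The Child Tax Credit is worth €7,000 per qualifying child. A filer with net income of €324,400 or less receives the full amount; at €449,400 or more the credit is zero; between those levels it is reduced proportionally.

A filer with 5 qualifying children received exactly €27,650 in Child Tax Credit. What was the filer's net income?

€350,650

Full credit = 5 × €7,000 = €35,000.
€27,650 is 27,650/35,000 of the full €35,000, so 7,350/35,000 of the €125,000 range has been used: income = €324,400 + €125,000 × 7,350/35,000 = €350,650.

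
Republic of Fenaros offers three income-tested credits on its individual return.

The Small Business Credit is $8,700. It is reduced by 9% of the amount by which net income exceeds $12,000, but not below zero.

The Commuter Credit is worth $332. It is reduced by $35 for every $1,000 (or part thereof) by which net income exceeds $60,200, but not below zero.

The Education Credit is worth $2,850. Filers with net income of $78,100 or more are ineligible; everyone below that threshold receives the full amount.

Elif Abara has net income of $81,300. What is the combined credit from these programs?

Small Business Credit: 9% of the $69,300 excess over $12,000 is $6,237; credit = $8,700 − $6,237 = $2,463.
Commuter Credit: income exceeds $60,200 by $21,100 → 22 increments × $35 = $770 ≥ base, so the credit is $0.
Education Credit: $81,300 meets or exceeds the $78,100 cutoff, so the credit is $0.
Total: $2,463 + $0 + $0 = $2,463.

$2,463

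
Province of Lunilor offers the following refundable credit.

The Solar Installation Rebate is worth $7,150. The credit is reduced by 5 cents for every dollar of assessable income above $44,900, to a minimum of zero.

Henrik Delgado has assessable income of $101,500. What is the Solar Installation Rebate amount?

$4,320

Solar Installation Rebate: 5% of the $56,600 excess over $44,900 is $2,830; credit = $7,150 − $2,830 = $4,320.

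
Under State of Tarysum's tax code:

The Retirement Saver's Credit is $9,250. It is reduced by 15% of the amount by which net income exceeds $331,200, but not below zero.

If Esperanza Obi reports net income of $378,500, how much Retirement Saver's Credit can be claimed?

Retirement Saver's Credit: 15% of the $47,300 excess over $331,200 is $7,095; credit = $9,250 − $7,095 = $2,155.

$2,155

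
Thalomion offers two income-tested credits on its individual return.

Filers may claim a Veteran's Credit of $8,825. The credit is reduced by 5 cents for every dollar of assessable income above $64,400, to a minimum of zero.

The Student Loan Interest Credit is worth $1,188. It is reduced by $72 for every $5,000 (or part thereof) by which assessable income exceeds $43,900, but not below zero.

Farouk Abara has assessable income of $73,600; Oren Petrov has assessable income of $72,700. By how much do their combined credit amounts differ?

$45

Farouk ($73,600): Veteran's Credit: 5% of the $9,200 excess over $64,400 is $460; credit = $8,825 − $460 = $8,365. Student Loan Interest Credit: income exceeds $43,900 by $29,700, which is 6 full-or-partial $5,000 increments; reduction = 6 × $72 = $432, leaving $756. total $8,365 + $756 = $9,121
Oren ($72,700): Veteran's Credit: 5% of the $8,300 excess over $64,400 is $415; credit = $8,825 − $415 = $8,410. Student Loan Interest Credit: income exceeds $43,900 by $28,800, which is 6 full-or-partial $5,000 increments; reduction = 6 × $72 = $432, leaving $756. total $8,410 + $756 = $9,166
Difference: |$9,121 − $9,166| = $45.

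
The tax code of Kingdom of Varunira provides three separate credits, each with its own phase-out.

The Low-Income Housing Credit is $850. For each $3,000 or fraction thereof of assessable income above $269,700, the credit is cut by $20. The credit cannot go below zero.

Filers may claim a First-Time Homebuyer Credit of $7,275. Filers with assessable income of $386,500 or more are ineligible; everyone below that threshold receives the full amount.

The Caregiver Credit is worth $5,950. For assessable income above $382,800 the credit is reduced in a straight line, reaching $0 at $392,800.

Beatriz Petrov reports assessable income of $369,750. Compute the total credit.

$13,395

Low-Income Housing Credit: income exceeds $269,700 by $100,050, which is 34 full-or-partial $3,000 increments; reduction = 34 × $20 = $680, leaving $170.
First-Time Homebuyer Credit: $369,750 is below the $386,500 cutoff, so the full $7,275 applies.
Caregiver Credit: $369,750 is at or below the $382,800 threshold, so the full $5,950 applies.
Total: $170 + $7,275 + $5,950 = $13,395.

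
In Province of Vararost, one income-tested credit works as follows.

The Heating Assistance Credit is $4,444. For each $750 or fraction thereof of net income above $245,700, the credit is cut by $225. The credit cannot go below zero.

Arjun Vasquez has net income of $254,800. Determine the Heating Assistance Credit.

$1,519

Heating Assistance Credit: income exceeds $245,700 by $9,100, which is 13 full-or-partial $750 increments; reduction = 13 × $225 = $2,925, leaving $1,519.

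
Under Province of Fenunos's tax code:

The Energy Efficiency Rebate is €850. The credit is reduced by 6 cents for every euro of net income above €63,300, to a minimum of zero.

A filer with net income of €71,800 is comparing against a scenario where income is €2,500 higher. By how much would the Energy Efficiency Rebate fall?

€150

At €71,800 — 6% of the €8,500 excess over €63,300 is €510; credit = €850 − €510 = €340.
At €74,300 — 6% of the €11,000 excess over €63,300 is €660; credit = €850 − €660 = €190.
Lost: €340 − €190 = €150.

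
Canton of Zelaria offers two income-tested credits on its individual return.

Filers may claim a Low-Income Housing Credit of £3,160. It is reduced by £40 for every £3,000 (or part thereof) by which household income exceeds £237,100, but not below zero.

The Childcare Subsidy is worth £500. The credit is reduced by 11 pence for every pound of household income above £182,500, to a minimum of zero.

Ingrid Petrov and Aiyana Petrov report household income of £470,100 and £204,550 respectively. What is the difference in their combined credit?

£3,120

Ingrid (£470,100): Low-Income Housing Credit: income exceeds £237,100 by £233,000, which is 78 full-or-partial £3,000 increments; reduction = 78 × £40 = £3,120, leaving £40. Childcare Subsidy: 11% of the £287,600 excess over £182,500 is £31,636 ≥ base, so the credit is £0. total £40 + £0 = £40
Aiyana (£204,550): Low-Income Housing Credit: £204,550 is at or below the £237,100 threshold, so the full £3,160 applies. Childcare Subsidy: 11% of the £22,050 excess over £182,500 is £2,425.50 ≥ base, so the credit is £0. total £3,160 + £0 = £3,160
Difference: |£40 − £3,160| = £3,120.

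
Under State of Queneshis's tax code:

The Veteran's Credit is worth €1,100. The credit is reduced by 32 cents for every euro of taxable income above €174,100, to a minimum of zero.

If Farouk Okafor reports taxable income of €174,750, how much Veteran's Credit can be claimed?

Veteran's Credit: 32% of the €650 excess over €174,100 is €208; credit = €1,100 − €208 = €892.

€892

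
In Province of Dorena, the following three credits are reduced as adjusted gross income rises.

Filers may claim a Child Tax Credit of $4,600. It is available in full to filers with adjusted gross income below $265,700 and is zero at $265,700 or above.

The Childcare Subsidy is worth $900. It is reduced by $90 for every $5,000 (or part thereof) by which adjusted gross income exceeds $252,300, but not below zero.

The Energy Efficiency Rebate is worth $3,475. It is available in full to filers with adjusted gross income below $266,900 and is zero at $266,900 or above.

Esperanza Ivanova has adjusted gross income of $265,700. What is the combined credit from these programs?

$4,105

Child Tax Credit: $265,700 meets or exceeds the $265,700 cutoff, so the credit is $0.
Childcare Subsidy: income exceeds $252,300 by $13,400, which is 3 full-or-partial $5,000 increments; reduction = 3 × $90 = $270, leaving $630.
Energy Efficiency Rebate: $265,700 is below the $266,900 cutoff, so the full $3,475 applies.
Total: $0 + $630 + $3,475 = $4,105.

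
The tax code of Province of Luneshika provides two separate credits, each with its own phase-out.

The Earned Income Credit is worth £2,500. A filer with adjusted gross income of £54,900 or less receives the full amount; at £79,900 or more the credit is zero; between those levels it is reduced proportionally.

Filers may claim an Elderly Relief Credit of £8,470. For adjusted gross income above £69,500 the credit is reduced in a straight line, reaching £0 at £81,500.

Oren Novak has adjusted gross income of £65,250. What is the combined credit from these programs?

Earned Income Credit: £65,250 is £10,350 into a £25,000 phase-out range, leaving 14,650/25,000 of the credit: £2,500 × 14,650/25,000 = £1,465.
Elderly Relief Credit: £65,250 is at or below the £69,500 threshold, so the full £8,470 applies.
Total: £1,465 + £8,470 = £9,935.

£9,935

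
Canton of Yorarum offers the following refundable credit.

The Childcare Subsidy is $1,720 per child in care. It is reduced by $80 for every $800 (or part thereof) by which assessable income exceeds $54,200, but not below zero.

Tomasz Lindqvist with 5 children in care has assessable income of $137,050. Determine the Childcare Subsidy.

Childcare Subsidy: base = 5 × $1,720 = $8,600. income exceeds $54,200 by $82,850, which is 104 full-or-partial $800 increments; reduction = 104 × $80 = $8,320, leaving $280.

$280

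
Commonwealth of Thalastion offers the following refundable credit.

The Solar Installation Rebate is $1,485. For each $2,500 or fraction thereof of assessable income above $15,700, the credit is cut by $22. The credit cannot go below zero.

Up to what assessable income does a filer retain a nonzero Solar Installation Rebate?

$183,200

After 67 increments the reduction is 67 × $22 = $1,474, leaving $11; one more increment wipes it out. Increment 67 ends at excess 67 × $2,500 = $167,500, so the highest qualifying income is $15,700 + $167,500 = $183,200.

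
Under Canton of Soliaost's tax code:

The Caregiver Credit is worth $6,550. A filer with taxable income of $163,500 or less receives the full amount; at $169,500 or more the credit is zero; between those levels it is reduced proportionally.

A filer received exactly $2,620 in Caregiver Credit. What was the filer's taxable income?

$167,100

$2,620 is 2,620/6,550 of the full $6,550, so 3,930/6,550 of the $6,000 range has been used: income = $163,500 + $6,000 × 3,930/6,550 = $167,100.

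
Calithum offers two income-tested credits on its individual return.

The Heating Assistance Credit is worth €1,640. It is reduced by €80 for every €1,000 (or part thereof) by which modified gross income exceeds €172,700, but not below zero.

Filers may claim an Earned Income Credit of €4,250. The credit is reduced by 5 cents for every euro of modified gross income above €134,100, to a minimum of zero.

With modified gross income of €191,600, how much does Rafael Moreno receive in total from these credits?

€1,495

Heating Assistance Credit: income exceeds €172,700 by €18,900, which is 19 full-or-partial €1,000 increments; reduction = 19 × €80 = €1,520, leaving €120.
Earned Income Credit: 5% of the €57,500 excess over €134,100 is €2,875; credit = €4,250 − €2,875 = €1,375.
Total: €120 + €1,375 = €1,495.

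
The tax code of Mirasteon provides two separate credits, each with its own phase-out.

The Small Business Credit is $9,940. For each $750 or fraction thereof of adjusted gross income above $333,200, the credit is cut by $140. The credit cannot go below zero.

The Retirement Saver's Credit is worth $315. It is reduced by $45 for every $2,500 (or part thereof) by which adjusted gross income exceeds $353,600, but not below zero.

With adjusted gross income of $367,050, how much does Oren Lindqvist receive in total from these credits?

Small Business Credit: income exceeds $333,200 by $33,850, which is 46 full-or-partial $750 increments; reduction = 46 × $140 = $6,440, leaving $3,500.
Retirement Saver's Credit: income exceeds $353,600 by $13,450, which is 6 full-or-partial $2,500 increments; reduction = 6 × $45 = $270, leaving $45.
Total: $3,500 + $45 = $3,545.

$3,545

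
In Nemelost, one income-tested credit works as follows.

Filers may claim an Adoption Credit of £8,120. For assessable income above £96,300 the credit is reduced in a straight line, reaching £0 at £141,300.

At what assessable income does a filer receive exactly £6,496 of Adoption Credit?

£105,300

£6,496 is 6,496/8,120 of the full £8,120, so 1,624/8,120 of the £45,000 range has been used: income = £96,300 + £45,000 × 1,624/8,120 = £105,300.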